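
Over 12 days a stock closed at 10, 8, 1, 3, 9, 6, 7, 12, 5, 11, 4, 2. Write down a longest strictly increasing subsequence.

1, 3, 6, 7, 12

Patience tails give the LIS length; then backtrack through the dp parents:
10 → extends → [10]
8 → replaces 10 → [8]
1 → replaces 8 → [1]
3 → extends → [1, 3]
9 → extends → [1, 3, 9]
6 → replaces 9 → [1, 3, 6]
7 → extends → [1, 3, 6, 7]
12 → extends → [1, 3, 6, 7, 12]
5 → replaces 6 → [1, 3, 5, 7, 12]
11 → replaces 12 → [1, 3, 5, 7, 11]
4 → replaces 5 → [1, 3, 4, 7, 11]
2 → replaces 3 → [1, 2, 4, 7, 11]
Length 5; one witness is 1, 3, 6, 7, 12.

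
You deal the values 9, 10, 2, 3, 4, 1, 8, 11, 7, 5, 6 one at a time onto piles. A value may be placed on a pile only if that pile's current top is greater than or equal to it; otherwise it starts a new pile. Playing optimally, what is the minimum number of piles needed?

5

Place each on the leftmost legal pile:
9 → new pile 1 (tops now [9])
10 → new pile 2 (tops now [9, 10])
2 → pile 1 (tops now [2, 10])
3 → pile 2 (tops now [2, 3])
4 → new pile 3 (tops now [2, 3, 4])
1 → pile 1 (tops now [1, 3, 4])
8 → new pile 4 (tops now [1, 3, 4, 8])
11 → new pile 5 (tops now [1, 3, 4, 8, 11])
7 → pile 4 (tops now [1, 3, 4, 7, 11])
5 → pile 4 (tops now [1, 3, 4, 5, 11])
6 → pile 5 (tops now [1, 3, 4, 5, 6])
Five piles.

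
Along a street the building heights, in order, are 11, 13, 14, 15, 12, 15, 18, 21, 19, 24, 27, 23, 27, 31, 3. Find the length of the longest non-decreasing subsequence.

Track the smallest tail for each achievable length (allowing ties):
11 → extends → [11]
13 → extends → [11, 13]
14 → extends → [11, 13, 14]
15 → extends → [11, 13, 14, 15]
12 → replaces 13 → [11, 12, 14, 15]
15 → extends → [11, 12, 14, 15, 15]
18 → extends → [11, 12, 14, 15, 15, 18]
21 → extends → [11, 12, 14, 15, 15, 18, 21]
19 → replaces 21 → [11, 12, 14, 15, 15, 18, 19]
24 → extends → [11, 12, 14, 15, 15, 18, 19, 24]
27 → extends → [11, 12, 14, 15, 15, 18, 19, 24, 27]
23 → replaces 24 → [11, 12, 14, 15, 15, 18, 19, 23, 27]
27 → extends → [11, 12, 14, 15, 15, 18, 19, 23, 27, 27]
31 → extends → [11, 12, 14, 15, 15, 18, 19, 23, 27, 27, 31]
3 → replaces 11 → [3, 12, 14, 15, 15, 18, 19, 23, 27, 27, 31]
Eleven tails, so the longest non-decreasing subsequence has length 11 (e.g. 11, 13, 14, 15, 15, 18, 21, 24, 27, 27, 31).

11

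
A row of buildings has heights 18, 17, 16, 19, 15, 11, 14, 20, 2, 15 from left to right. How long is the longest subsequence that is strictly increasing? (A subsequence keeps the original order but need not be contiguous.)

Track the smallest tail for each achievable length (strict):
18 → extends → [18]
17 → replaces 18 → [17]
16 → replaces 17 → [16]
19 → extends → [16, 19]
15 → replaces 16 → [15, 19]
11 → replaces 15 → [11, 19]
14 → replaces 19 → [11, 14]
20 → extends → [11, 14, 20]
2 → replaces 11 → [2, 14, 20]
15 → replaces 20 → [2, 14, 15]
Three tails, so the longest strictly increasing subsequence has length 3 (e.g. 18, 19, 20).

3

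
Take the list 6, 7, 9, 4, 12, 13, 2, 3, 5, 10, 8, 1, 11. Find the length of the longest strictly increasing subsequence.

Track the smallest tail for each achievable length (strict):
6 → extends → [6]
7 → extends → [6, 7]
9 → extends → [6, 7, 9]
4 → replaces 6 → [4, 7, 9]
12 → extends → [4, 7, 9, 12]
13 → extends → [4, 7, 9, 12, 13]
2 → replaces 4 → [2, 7, 9, 12, 13]
3 → replaces 7 → [2, 3, 9, 12, 13]
5 → replaces 9 → [2, 3, 5, 12, 13]
10 → replaces 12 → [2, 3, 5, 10, 13]
8 → replaces 10 → [2, 3, 5, 8, 13]
1 → replaces 2 → [1, 3, 5, 8, 13]
11 → replaces 13 → [1, 3, 5, 8, 11]
Five tails, so the longest strictly increasing subsequence has length 5 (e.g. 6, 7, 9, 12, 13).

5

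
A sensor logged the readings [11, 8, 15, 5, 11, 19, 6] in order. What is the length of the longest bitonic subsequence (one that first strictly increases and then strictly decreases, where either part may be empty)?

inc[i] = longest strictly increasing subsequence ending at i; dec[i] = longest strictly decreasing subsequence starting at i:
i:      1  2  3  4  5  6  7
a[i]:  11  8 15  5 11 19  6
inc:    1  1  2  1  2  3  2
dec:    3  2  3  1  2  2  1
Best peak at i=3 (value 15): inc=2, dec=3, length 2+3−1 = 4.

4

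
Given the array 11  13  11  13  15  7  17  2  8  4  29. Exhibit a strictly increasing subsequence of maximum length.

Patience tails give the LIS length; then backtrack through the dp parents:
11 → extends → [11]
13 → extends → [11, 13]
11 → already a tail → [11, 13]
13 → already a tail → [11, 13]
15 → extends → [11, 13, 15]
7 → replaces 11 → [7, 13, 15]
17 → extends → [7, 13, 15, 17]
2 → replaces 7 → [2, 13, 15, 17]
8 → replaces 13 → [2, 8, 15, 17]
4 → replaces 8 → [2, 4, 15, 17]
29 → extends → [2, 4, 15, 17, 29]
Length 5; one witness is 11, 13, 15, 17, 29.

11, 13, 15, 17, 29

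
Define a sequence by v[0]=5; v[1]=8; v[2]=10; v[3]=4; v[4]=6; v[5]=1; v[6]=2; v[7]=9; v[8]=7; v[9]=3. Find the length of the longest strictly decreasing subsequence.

Negate each value so 'decreasing' becomes 'increasing', then run patience tails on the negated sequence:
-5 → extends → [-5]
-8 → replaces -5 → [-8]
-10 → replaces -8 → [-10]
-4 → extends → [-10, -4]
-6 → replaces -4 → [-10, -6]
-1 → extends → [-10, -6, -1]
-2 → replaces -1 → [-10, -6, -2]
-9 → replaces -6 → [-10, -9, -2]
-7 → replaces -2 → [-10, -9, -7]
-3 → extends → [-10, -9, -7, -3]
Four tails, so the longest strictly decreasing subsequence of the original has length 4.

4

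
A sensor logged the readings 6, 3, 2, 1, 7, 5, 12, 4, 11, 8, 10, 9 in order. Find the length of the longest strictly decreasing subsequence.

4

Let dp[i] be the longest strictly decreasing subsequence ending at i:
i:      1  2  3  4  5  6  7  8  9 10 11 12
a[i]:   6  3  2  1  7  5 12  4 11  8 10  9
dp:     1  2  3  4  1  2  1  3  2  3  3  4
Maximum is 4.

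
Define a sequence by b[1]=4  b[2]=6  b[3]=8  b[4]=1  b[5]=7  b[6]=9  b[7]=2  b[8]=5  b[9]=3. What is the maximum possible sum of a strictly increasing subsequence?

Let S[i] be the best sum of a strictly increasing subsequence ending at i:
i:      1  2  3  4  5  6  7  8  9
b[i]:   4  6  8  1  7  9  2  5  3
S:      4 10 18  1 17 27  3  9  6
Maximum is 27 (e.g. 4 + 6 + 8 + 9).

27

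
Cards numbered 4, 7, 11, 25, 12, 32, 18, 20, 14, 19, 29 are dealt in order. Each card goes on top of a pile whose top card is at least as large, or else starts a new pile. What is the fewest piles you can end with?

7

Place each on the leftmost legal pile:
4 → new pile 1 (tops now [4])
7 → new pile 2 (tops now [4, 7])
11 → new pile 3 (tops now [4, 7, 11])
25 → new pile 4 (tops now [4, 7, 11, 25])
12 → pile 4 (tops now [4, 7, 11, 12])
32 → new pile 5 (tops now [4, 7, 11, 12, 32])
18 → pile 5 (tops now [4, 7, 11, 12, 18])
20 → new pile 6 (tops now [4, 7, 11, 12, 18, 20])
14 → pile 5 (tops now [4, 7, 11, 12, 14, 20])
19 → pile 6 (tops now [4, 7, 11, 12, 14, 19])
29 → new pile 7 (tops now [4, 7, 11, 12, 14, 19, 29])
Seven piles.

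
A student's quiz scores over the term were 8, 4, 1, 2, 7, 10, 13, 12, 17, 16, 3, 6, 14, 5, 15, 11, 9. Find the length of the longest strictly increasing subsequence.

7

Let dp[i] be the length of the longest such subsequence ending at index i:
i:      1  2  3  4  5  6  7  8  9 10 11 12 13 14 15 16 17
a[i]:   8  4  1  2  7 10 13 12 17 16  3  6 14  5 15 11  9
dp:     1  1  1  2  3  4  5  5  6  6  3  4  6  4  7  5  5
Maximum dp value is 7.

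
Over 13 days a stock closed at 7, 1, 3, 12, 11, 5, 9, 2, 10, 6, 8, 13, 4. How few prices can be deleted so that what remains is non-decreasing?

7

Fewest deletions = n − (longest non-decreasing subsequence).
i:      1  2  3  4  5  6  7  8  9 10 11 12 13
a[i]:   7  1  3 12 11  5  9  2 10  6  8 13  4
dp:     1  1  2  3  3  3  4  2  5  4  5  6  3
max dp = 6, so deletions = 13 − 6 = 7.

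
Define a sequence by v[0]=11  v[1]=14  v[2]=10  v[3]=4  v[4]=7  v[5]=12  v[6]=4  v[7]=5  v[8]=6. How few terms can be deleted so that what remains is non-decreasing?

5

Fewest deletions = n − (longest non-decreasing subsequence).
i:      0  1  2  3  4  5  6  7  8
v[i]:  11 14 10  4  7 12  4  5  6
dp:     1  2  1  1  2  3  2  3  4
max dp = 4, so deletions = 9 − 4 = 5.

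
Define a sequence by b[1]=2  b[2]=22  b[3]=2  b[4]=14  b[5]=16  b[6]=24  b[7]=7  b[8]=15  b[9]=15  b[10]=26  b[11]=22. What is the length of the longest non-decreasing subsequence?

6

Track the smallest tail for each achievable length (allowing ties):
2 → extends → [2]
22 → extends → [2, 22]
2 → replaces 22 → [2, 2]
14 → extends → [2, 2, 14]
16 → extends → [2, 2, 14, 16]
24 → extends → [2, 2, 14, 16, 24]
7 → replaces 14 → [2, 2, 7, 16, 24]
15 → replaces 16 → [2, 2, 7, 15, 24]
15 → replaces 24 → [2, 2, 7, 15, 15]
26 → extends → [2, 2, 7, 15, 15, 26]
22 → replaces 26 → [2, 2, 7, 15, 15, 22]
Six tails, so the longest non-decreasing subsequence has length 6 (e.g. 2, 2, 14, 16, 24, 26).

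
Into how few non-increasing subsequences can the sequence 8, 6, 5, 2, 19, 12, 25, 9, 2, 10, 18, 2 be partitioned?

4

Place each on the leftmost legal pile:
8 → new pile 1 (tops now [8])
6 → pile 1 (tops now [6])
5 → pile 1 (tops now [5])
2 → pile 1 (tops now [2])
19 → new pile 2 (tops now [2, 19])
12 → pile 2 (tops now [2, 12])
25 → new pile 3 (tops now [2, 12, 25])
9 → pile 2 (tops now [2, 9, 25])
2 → pile 1 (tops now [2, 9, 25])
10 → pile 3 (tops now [2, 9, 10])
18 → new pile 4 (tops now [2, 9, 10, 18])
2 → pile 1 (tops now [2, 9, 10, 18])
Four piles.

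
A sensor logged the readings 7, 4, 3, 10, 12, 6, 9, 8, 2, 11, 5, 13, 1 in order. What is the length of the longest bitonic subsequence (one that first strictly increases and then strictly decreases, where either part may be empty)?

7

inc[i] = longest strictly increasing subsequence ending at i; dec[i] = longest strictly decreasing subsequence starting at i:
i:      1  2  3  4  5  6  7  8  9 10 11 12 13
a[i]:   7  4  3 10 12  6  9  8  2 11  5 13  1
inc:    1  1  1  2  3  2  3  3  1  4  2  5  1
dec:    5  4  3  5  5  3  4  3  2  3  2  2  1
Best peak at i=5 (value 12): inc=3, dec=5, length 3+5−1 = 7.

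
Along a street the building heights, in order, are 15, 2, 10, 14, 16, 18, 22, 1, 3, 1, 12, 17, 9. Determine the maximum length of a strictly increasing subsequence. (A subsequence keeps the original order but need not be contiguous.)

Let dp[i] be the length of the longest such subsequence ending at index i:
i:      1  2  3  4  5  6  7  8  9 10 11 12 13
a[i]:  15  2 10 14 16 18 22  1  3  1 12 17  9
dp:     1  1  2  3  4  5  6  1  2  1  3  5  3
Maximum dp value is 6.

6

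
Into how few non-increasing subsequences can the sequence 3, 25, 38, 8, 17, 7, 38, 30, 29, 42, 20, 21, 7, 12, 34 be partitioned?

6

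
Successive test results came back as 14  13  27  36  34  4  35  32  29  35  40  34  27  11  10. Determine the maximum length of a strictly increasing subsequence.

5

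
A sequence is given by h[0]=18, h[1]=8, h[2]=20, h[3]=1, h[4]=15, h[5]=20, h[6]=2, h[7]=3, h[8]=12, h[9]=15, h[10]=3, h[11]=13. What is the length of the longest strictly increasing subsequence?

Let dp[i] be the length of the longest such subsequence ending at index i:
i:      0  1  2  3  4  5  6  7  8  9 10 11
h[i]:  18  8 20  1 15 20  2  3 12 15  3 13
dp:     1  1  2  1  2  3  2  3  4  5  3  5
Maximum dp value is 5.

5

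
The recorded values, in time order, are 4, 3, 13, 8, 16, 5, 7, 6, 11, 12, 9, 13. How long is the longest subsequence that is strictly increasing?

6

Let dp[i] be the length of the longest such subsequence ending at index i:
i:      1  2  3  4  5  6  7  8  9 10 11 12
a[i]:   4  3 13  8 16  5  7  6 11 12  9 13
dp:     1  1  2  2  3  2  3  3  4  5  4  6
Maximum dp value is 6.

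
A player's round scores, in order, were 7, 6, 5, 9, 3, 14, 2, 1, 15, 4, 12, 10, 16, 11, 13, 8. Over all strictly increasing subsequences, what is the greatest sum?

Let S[i] be the best sum of a strictly increasing subsequence ending at i:
i:      1  2  3  4  5  6  7  8  9 10 11 12 13 14 15 16
a[i]:   7  6  5  9  3 14  2  1 15  4 12 10 16 11 13  8
S:      7  6  5 16  3 30  2  1 45  7 28 26 61 37 50 15
Maximum is 61 (e.g. 7 + 9 + 14 + 15 + 16).

61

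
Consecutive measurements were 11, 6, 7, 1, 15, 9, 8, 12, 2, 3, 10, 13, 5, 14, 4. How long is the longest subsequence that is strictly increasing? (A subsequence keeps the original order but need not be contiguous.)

6

Let dp[i] be the length of the longest such subsequence ending at index i:
i:      1  2  3  4  5  6  7  8  9 10 11 12 13 14 15
a[i]:  11  6  7  1 15  9  8 12  2  3 10 13  5 14  4
dp:     1  1  2  1  3  3  3  4  2  3  4  5  4  6  4
Maximum dp value is 6.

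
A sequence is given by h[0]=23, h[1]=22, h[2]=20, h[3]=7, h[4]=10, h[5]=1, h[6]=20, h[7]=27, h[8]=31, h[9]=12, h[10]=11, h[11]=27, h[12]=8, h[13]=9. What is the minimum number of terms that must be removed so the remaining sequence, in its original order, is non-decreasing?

9

Fewest deletions = n − (longest non-decreasing subsequence).
Patience tails:
23 → extends → [23]
22 → replaces 23 → [22]
20 → replaces 22 → [20]
7 → replaces 20 → [7]
10 → extends → [7, 10]
1 → replaces 7 → [1, 10]
20 → extends → [1, 10, 20]
27 → extends → [1, 10, 20, 27]
31 → extends → [1, 10, 20, 27, 31]
12 → replaces 20 → [1, 10, 12, 27, 31]
11 → replaces 12 → [1, 10, 11, 27, 31]
27 → replaces 31 → [1, 10, 11, 27, 27]
8 → replaces 10 → [1, 8, 11, 27, 27]
9 → replaces 11 → [1, 8, 9, 27, 27]
Longest non-decreasing subsequence has length 5, so deletions = 14 − 5 = 9.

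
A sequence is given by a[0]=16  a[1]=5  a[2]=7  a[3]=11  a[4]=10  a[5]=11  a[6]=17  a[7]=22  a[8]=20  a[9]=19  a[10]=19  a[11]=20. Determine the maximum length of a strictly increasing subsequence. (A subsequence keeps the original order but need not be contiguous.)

7

Let dp[i] be the length of the longest such subsequence ending at index i:
i:      0  1  2  3  4  5  6  7  8  9 10 11
a[i]:  16  5  7 11 10 11 17 22 20 19 19 20
dp:     1  1  2  3  3  4  5  6  6  6  6  7
Maximum dp value is 7.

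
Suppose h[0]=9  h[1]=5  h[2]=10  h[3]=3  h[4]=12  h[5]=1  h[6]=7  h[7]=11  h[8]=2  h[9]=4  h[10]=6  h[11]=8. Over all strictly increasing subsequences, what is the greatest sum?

31

Let S[i] be the best sum of a strictly increasing subsequence ending at i:
i:      0  1  2  3  4  5  6  7  8  9 10 11
h[i]:   9  5 10  3 12  1  7 11  2  4  6  8
S:      9  5 19  3 31  1 12 30  3  7 13 21
Maximum is 31 (e.g. 9 + 10 + 12).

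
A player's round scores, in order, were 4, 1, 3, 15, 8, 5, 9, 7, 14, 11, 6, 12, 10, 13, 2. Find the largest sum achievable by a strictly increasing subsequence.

57

Let S[i] be the best sum of a strictly increasing subsequence ending at i:
i:      1  2  3  4  5  6  7  8  9 10 11 12 13 14 15
a[i]:   4  1  3 15  8  5  9  7 14 11  6 12 10 13  2
S:      4  1  4 19 12  9 21 16 35 32 15 44 31 57  3
Maximum is 57 (e.g. 1 + 3 + 8 + 9 + 11 + 12 + 13).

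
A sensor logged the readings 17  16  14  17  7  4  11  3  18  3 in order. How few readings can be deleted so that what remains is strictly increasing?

Fewest deletions = n − (longest strictly increasing subsequence).
Patience tails:
17 → extends → [17]
16 → replaces 17 → [16]
14 → replaces 16 → [14]
17 → extends → [14, 17]
7 → replaces 14 → [7, 17]
4 → replaces 7 → [4, 17]
11 → replaces 17 → [4, 11]
3 → replaces 4 → [3, 11]
18 → extends → [3, 11, 18]
3 → already a tail → [3, 11, 18]
Longest strictly increasing subsequence has length 3, so deletions = 10 − 3 = 7.

7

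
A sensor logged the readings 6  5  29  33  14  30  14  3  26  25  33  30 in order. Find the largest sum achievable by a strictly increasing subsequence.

Let S[i] be the best sum of a strictly increasing subsequence ending at i:
i:      1  2  3  4  5  6  7  8  9 10 11 12
a[i]:   6  5 29 33 14 30 14  3 26 25 33 30
S:      6  5 35 68 20 65 20  3 46 45 98 76
Maximum is 98 (e.g. 6 + 29 + 30 + 33).

98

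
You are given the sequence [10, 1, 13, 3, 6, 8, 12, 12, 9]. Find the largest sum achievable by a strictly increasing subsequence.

Let S[i] be the best sum of a strictly increasing subsequence ending at i:
i:      1  2  3  4  5  6  7  8  9
a[i]:  10  1 13  3  6  8 12 12  9
S:     10  1 23  4 10 18 30 30 27
Maximum is 30 (e.g. 1 + 3 + 6 + 8 + 12).

30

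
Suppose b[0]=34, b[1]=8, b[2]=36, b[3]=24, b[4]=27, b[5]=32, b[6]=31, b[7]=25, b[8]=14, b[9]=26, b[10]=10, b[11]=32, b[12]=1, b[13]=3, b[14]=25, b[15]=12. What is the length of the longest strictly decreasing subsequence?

7

Negate each value so 'decreasing' becomes 'increasing', then run patience tails on the negated sequence:
-34 → extends → [-34]
-8 → extends → [-34, -8]
-36 → replaces -34 → [-36, -8]
-24 → replaces -8 → [-36, -24]
-27 → replaces -24 → [-36, -27]
-32 → replaces -27 → [-36, -32]
-31 → extends → [-36, -32, -31]
-25 → extends → [-36, -32, -31, -25]
-14 → extends → [-36, -32, -31, -25, -14]
-26 → replaces -25 → [-36, -32, -31, -26, -14]
-10 → extends → [-36, -32, -31, -26, -14, -10]
-32 → already a tail → [-36, -32, -31, -26, -14, -10]
-1 → extends → [-36, -32, -31, -26, -14, -10, -1]
-3 → replaces -1 → [-36, -32, -31, -26, -14, -10, -3]
-25 → replaces -14 → [-36, -32, -31, -26, -25, -10, -3]
-12 → replaces -10 → [-36, -32, -31, -26, -25, -12, -3]
Seven tails, so the longest strictly decreasing subsequence of the original has length 7.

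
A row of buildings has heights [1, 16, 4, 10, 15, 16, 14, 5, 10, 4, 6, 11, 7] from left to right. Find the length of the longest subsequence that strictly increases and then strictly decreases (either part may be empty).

8

inc[i] = longest strictly increasing subsequence ending at i; dec[i] = longest strictly decreasing subsequence starting at i:
i:      1  2  3  4  5  6  7  8  9 10 11 12 13
a[i]:   1 16  4 10 15 16 14  5 10  4  6 11  7
inc:    1  2  2  3  4  5  4  3  4  2  4  5  5
dec:    1  5  1  3  4  4  3  2  2  1  1  2  1
Best peak at i=6 (value 16): inc=5, dec=4, length 5+4−1 = 8.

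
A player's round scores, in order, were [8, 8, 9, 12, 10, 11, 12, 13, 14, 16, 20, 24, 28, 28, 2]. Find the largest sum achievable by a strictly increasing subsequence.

165

Let S[i] be the best sum of a strictly increasing subsequence ending at i:
i:       1   2   3   4   5   6   7   8   9  10  11  12  13  14  15
a[i]:    8   8   9  12  10  11  12  13  14  16  20  24  28  28   2
S:       8   8  17  29  27  38  50  63  77  93 113 137 165 165   2
Maximum is 165 (e.g. 8 + 9 + 10 + 11 + 12 + 13 + 14 + 16 + 20 + 24 + 28).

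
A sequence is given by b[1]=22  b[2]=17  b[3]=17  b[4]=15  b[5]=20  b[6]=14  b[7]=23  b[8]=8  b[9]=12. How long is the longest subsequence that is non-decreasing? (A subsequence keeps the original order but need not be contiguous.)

4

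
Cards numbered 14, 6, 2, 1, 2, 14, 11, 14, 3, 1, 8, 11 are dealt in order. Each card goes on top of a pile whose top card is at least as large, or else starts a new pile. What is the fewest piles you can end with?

5

Place each on the leftmost legal pile:
14 → new pile 1 (tops now [14])
6 → pile 1 (tops now [6])
2 → pile 1 (tops now [2])
1 → pile 1 (tops now [1])
2 → new pile 2 (tops now [1, 2])
14 → new pile 3 (tops now [1, 2, 14])
11 → pile 3 (tops now [1, 2, 11])
14 → new pile 4 (tops now [1, 2, 11, 14])
3 → pile 3 (tops now [1, 2, 3, 14])
1 → pile 1 (tops now [1, 2, 3, 14])
8 → pile 4 (tops now [1, 2, 3, 8])
11 → new pile 5 (tops now [1, 2, 3, 8, 11])
Five piles.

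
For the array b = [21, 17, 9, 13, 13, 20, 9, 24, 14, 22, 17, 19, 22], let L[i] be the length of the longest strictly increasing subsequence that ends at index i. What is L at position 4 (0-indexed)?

2

dp[i] = 1 + max{dp[j] : j<i, b[j]<b[i]} (or 1 if no such j):
i:      0  1  2  3  4  5  6  7  8  9 10 11 12
b[i]:  21 17  9 13 13 20  9 24 14 22 17 19 22
dp:     1  1  1  2  2  3  1  4  3  4  4  5  6
At index 4 the value is 2.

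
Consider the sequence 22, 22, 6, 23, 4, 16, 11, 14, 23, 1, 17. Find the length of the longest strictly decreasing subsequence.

4

Negate each value so 'decreasing' becomes 'increasing', then run patience tails on the negated sequence:
-22 → extends → [-22]
-22 → already a tail → [-22]
-6 → extends → [-22, -6]
-23 → replaces -22 → [-23, -6]
-4 → extends → [-23, -6, -4]
-16 → replaces -6 → [-23, -16, -4]
-11 → replaces -4 → [-23, -16, -11]
-14 → replaces -11 → [-23, -16, -14]
-23 → already a tail → [-23, -16, -14]
-1 → extends → [-23, -16, -14, -1]
-17 → replaces -16 → [-23, -17, -14, -1]
Four tails, so the longest strictly decreasing subsequence of the original has length 4.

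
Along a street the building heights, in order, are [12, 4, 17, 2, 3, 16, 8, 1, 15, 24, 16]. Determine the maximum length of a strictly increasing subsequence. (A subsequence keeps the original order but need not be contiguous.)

Track the smallest tail for each achievable length (strict):
12 → extends → [12]
4 → replaces 12 → [4]
17 → extends → [4, 17]
2 → replaces 4 → [2, 17]
3 → replaces 17 → [2, 3]
16 → extends → [2, 3, 16]
8 → replaces 16 → [2, 3, 8]
1 → replaces 2 → [1, 3, 8]
15 → extends → [1, 3, 8, 15]
24 → extends → [1, 3, 8, 15, 24]
16 → replaces 24 → [1, 3, 8, 15, 16]
Five tails, so the longest strictly increasing subsequence has length 5 (e.g. 2, 3, 8, 15, 24).

5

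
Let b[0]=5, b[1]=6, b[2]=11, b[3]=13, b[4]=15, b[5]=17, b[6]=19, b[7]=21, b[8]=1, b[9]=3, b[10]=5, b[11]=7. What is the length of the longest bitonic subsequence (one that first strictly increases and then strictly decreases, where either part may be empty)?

9

inc[i] = longest strictly increasing subsequence ending at i; dec[i] = longest strictly decreasing subsequence starting at i:
i:      0  1  2  3  4  5  6  7  8  9 10 11
b[i]:   5  6 11 13 15 17 19 21  1  3  5  7
inc:    1  2  3  4  5  6  7  8  1  2  3  4
dec:    2  2  2  2  2  2  2  2  1  1  1  1
Best peak at i=7 (value 21): inc=8, dec=2, length 8+2−1 = 9.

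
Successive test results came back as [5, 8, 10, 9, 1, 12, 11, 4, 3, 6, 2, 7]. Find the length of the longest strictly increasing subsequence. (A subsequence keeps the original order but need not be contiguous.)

4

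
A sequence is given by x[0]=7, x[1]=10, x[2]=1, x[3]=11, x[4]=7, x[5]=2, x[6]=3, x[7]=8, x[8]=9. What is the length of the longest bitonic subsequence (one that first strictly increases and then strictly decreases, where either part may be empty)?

5

inc[i] = longest strictly increasing subsequence ending at i; dec[i] = longest strictly decreasing subsequence starting at i:
i:      0  1  2  3  4  5  6  7  8
x[i]:   7 10  1 11  7  2  3  8  9
inc:    1  2  1  3  2  2  3  4  5
dec:    2  3  1  3  2  1  1  1  1
Best peak at i=3 (value 11): inc=3, dec=3, length 3+3−1 = 5.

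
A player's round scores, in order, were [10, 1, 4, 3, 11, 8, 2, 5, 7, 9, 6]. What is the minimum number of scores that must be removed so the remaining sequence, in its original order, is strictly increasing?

6

Fewest deletions = n − (longest strictly increasing subsequence).
i:      1  2  3  4  5  6  7  8  9 10 11
a[i]:  10  1  4  3 11  8  2  5  7  9  6
dp:     1  1  2  2  3  3  2  3  4  5  4
max dp = 5, so deletions = 11 − 5 = 6.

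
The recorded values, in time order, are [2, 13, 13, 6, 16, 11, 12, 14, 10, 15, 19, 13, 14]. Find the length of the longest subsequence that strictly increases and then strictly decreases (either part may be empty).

inc[i] = longest strictly increasing subsequence ending at i; dec[i] = longest strictly decreasing subsequence starting at i:
i:      1  2  3  4  5  6  7  8  9 10 11 12 13
a[i]:   2 13 13  6 16 11 12 14 10 15 19 13 14
inc:    1  2  2  2  3  3  4  5  3  6  7  5  6
dec:    1  3  3  1  3  2  2  2  1  2  2  1  1
Best peak at i=11 (value 19): inc=7, dec=2, length 7+2−1 = 8.

8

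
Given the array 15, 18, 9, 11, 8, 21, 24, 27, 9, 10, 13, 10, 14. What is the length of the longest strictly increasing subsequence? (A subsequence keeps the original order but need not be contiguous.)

Let dp[i] be the length of the longest such subsequence ending at index i:
i:      1  2  3  4  5  6  7  8  9 10 11 12 13
a[i]:  15 18  9 11  8 21 24 27  9 10 13 10 14
dp:     1  2  1  2  1  3  4  5  2  3  4  3  5
Maximum dp value is 5.

5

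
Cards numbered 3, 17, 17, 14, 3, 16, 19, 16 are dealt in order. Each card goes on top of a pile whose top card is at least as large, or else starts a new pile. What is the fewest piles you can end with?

The minimum number of non-increasing subsequences covering a sequence equals the length of its longest strictly increasing subsequence.
LIS length is 4 (e.g. 3, 14, 16, 19), so 4 piles are needed.

4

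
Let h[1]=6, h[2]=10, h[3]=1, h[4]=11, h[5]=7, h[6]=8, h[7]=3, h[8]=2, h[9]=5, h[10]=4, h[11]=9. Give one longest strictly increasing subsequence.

6, 7, 8, 9

Patience tails give the LIS length; then backtrack through the dp parents:
6 → extends → [6]
10 → extends → [6, 10]
1 → replaces 6 → [1, 10]
11 → extends → [1, 10, 11]
7 → replaces 10 → [1, 7, 11]
8 → replaces 11 → [1, 7, 8]
3 → replaces 7 → [1, 3, 8]
2 → replaces 3 → [1, 2, 8]
5 → replaces 8 → [1, 2, 5]
4 → replaces 5 → [1, 2, 4]
9 → extends → [1, 2, 4, 9]
Length 4; one witness is 6, 7, 8, 9.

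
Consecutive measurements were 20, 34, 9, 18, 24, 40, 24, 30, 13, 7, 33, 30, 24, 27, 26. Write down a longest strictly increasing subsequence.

9, 18, 24, 30, 33

Patience tails give the LIS length; then backtrack through the dp parents:
20 → extends → [20]
34 → extends → [20, 34]
9 → replaces 20 → [9, 34]
18 → replaces 34 → [9, 18]
24 → extends → [9, 18, 24]
40 → extends → [9, 18, 24, 40]
24 → already a tail → [9, 18, 24, 40]
30 → replaces 40 → [9, 18, 24, 30]
13 → replaces 18 → [9, 13, 24, 30]
7 → replaces 9 → [7, 13, 24, 30]
33 → extends → [7, 13, 24, 30, 33]
30 → already a tail → [7, 13, 24, 30, 33]
24 → already a tail → [7, 13, 24, 30, 33]
27 → replaces 30 → [7, 13, 24, 27, 33]
26 → replaces 27 → [7, 13, 24, 26, 33]
Length 5; one witness is 9, 18, 24, 30, 33.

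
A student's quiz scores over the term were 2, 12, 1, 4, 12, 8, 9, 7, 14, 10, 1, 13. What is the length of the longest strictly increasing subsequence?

Track the smallest tail for each achievable length (strict):
2 → extends → [2]
12 → extends → [2, 12]
1 → replaces 2 → [1, 12]
4 → replaces 12 → [1, 4]
12 → extends → [1, 4, 12]
8 → replaces 12 → [1, 4, 8]
9 → extends → [1, 4, 8, 9]
7 → replaces 8 → [1, 4, 7, 9]
14 → extends → [1, 4, 7, 9, 14]
10 → replaces 14 → [1, 4, 7, 9, 10]
1 → already a tail → [1, 4, 7, 9, 10]
13 → extends → [1, 4, 7, 9, 10, 13]
Six tails, so the longest strictly increasing subsequence has length 6 (e.g. 2, 4, 8, 9, 10, 13).

6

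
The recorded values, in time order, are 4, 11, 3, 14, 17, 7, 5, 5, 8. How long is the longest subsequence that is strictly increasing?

Let dp[i] be the length of the longest such subsequence ending at index i:
i:      1  2  3  4  5  6  7  8  9
a[i]:   4 11  3 14 17  7  5  5  8
dp:     1  2  1  3  4  2  2  2  3
Maximum dp value is 4.

4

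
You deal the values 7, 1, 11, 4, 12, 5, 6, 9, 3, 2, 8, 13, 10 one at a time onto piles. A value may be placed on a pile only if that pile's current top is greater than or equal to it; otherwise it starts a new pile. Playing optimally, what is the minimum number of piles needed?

6

The minimum number of non-increasing subsequences covering a sequence equals the length of its longest strictly increasing subsequence.
LIS length is 6 (e.g. 1, 4, 5, 6, 9, 13), so 6 piles are needed.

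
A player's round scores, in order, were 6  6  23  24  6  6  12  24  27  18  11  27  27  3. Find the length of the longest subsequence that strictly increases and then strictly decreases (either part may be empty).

7

inc[i] = longest strictly increasing subsequence ending at i; dec[i] = longest strictly decreasing subsequence starting at i:
i:      1  2  3  4  5  6  7  8  9 10 11 12 13 14
a[i]:   6  6 23 24  6  6 12 24 27 18 11 27 27  3
inc:    1  1  2  3  1  1  2  3  4  3  2  4  4  1
dec:    2  2  4  4  2  2  3  4  4  3  2  2  2  1
Best peak at i=9 (value 27): inc=4, dec=4, length 4+4−1 = 7.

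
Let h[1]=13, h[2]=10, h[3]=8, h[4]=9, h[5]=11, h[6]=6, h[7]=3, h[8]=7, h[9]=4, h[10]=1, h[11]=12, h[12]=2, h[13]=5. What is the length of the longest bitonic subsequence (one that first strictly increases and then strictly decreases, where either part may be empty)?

6

inc[i] = longest strictly increasing subsequence ending at i; dec[i] = longest strictly decreasing subsequence starting at i:
i:      1  2  3  4  5  6  7  8  9 10 11 12 13
h[i]:  13 10  8  9 11  6  3  7  4  1 12  2  5
inc:    1  1  1  2  3  1  1  2  2  1  4  2  3
dec:    6  5  4  4  4  3  2  3  2  1  2  1  1
Best peak at i=1 (value 13): inc=1, dec=6, length 1+6−1 = 6.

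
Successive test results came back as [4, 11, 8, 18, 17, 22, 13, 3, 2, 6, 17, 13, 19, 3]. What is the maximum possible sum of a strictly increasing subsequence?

Let S[i] be the best sum of a strictly increasing subsequence ending at i:
i:      1  2  3  4  5  6  7  8  9 10 11 12 13 14
a[i]:   4 11  8 18 17 22 13  3  2  6 17 13 19  3
S:      4 15 12 33 32 55 28  3  2 10 45 28 64  5
Maximum is 64 (e.g. 4 + 11 + 13 + 17 + 19).

64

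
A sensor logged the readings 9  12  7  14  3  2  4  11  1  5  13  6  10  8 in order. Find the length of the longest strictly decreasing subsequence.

Negate each value so 'decreasing' becomes 'increasing', then run patience tails on the negated sequence:
-9 → extends → [-9]
-12 → replaces -9 → [-12]
-7 → extends → [-12, -7]
-14 → replaces -12 → [-14, -7]
-3 → extends → [-14, -7, -3]
-2 → extends → [-14, -7, -3, -2]
-4 → replaces -3 → [-14, -7, -4, -2]
-11 → replaces -7 → [-14, -11, -4, -2]
-1 → extends → [-14, -11, -4, -2, -1]
-5 → replaces -4 → [-14, -11, -5, -2, -1]
-13 → replaces -11 → [-14, -13, -5, -2, -1]
-6 → replaces -5 → [-14, -13, -6, -2, -1]
-10 → replaces -6 → [-14, -13, -10, -2, -1]
-8 → replaces -2 → [-14, -13, -10, -8, -1]
Five tails, so the longest strictly decreasing subsequence of the original has length 5.

5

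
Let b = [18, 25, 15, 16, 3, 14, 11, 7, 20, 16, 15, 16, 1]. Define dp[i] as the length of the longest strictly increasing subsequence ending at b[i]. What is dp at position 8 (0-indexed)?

3

dp[i] = 1 + max{dp[j] : j<i, b[j]<b[i]} (or 1 if no such j):
i:      0  1  2  3  4  5  6  7  8  9 10 11 12
b[i]:  18 25 15 16  3 14 11  7 20 16 15 16  1
dp:     1  2  1  2  1  2  2  2  3  3  3  4  1
At index 8 the value is 3.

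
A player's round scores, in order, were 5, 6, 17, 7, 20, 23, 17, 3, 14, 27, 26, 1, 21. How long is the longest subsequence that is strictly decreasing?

Negate each value so 'decreasing' becomes 'increasing', then run patience tails on the negated sequence:
-5 → extends → [-5]
-6 → replaces -5 → [-6]
-17 → replaces -6 → [-17]
-7 → extends → [-17, -7]
-20 → replaces -17 → [-20, -7]
-23 → replaces -20 → [-23, -7]
-17 → replaces -7 → [-23, -17]
-3 → extends → [-23, -17, -3]
-14 → replaces -3 → [-23, -17, -14]
-27 → replaces -23 → [-27, -17, -14]
-26 → replaces -17 → [-27, -26, -14]
-1 → extends → [-27, -26, -14, -1]
-21 → replaces -14 → [-27, -26, -21, -1]
Four tails, so the longest strictly decreasing subsequence of the original has length 4.

4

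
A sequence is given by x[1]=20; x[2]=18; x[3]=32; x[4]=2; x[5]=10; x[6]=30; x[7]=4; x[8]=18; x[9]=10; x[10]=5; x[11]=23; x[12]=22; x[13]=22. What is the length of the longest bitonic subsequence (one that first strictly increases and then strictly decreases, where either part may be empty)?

inc[i] = longest strictly increasing subsequence ending at i; dec[i] = longest strictly decreasing subsequence starting at i:
i:      1  2  3  4  5  6  7  8  9 10 11 12 13
x[i]:  20 18 32  2 10 30  4 18 10  5 23 22 22
inc:    1  1  2  1  2  3  2  3  3  3  4  4  4
dec:    4  3  5  1  2  4  1  3  2  1  2  1  1
Best peak at i=3 (value 32): inc=2, dec=5, length 2+5−1 = 6.

6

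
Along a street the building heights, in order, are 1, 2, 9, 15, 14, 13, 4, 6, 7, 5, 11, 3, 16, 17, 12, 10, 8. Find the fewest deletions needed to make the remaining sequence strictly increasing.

Fewest deletions = n − (longest strictly increasing subsequence).
Patience tails:
1 → extends → [1]
2 → extends → [1, 2]
9 → extends → [1, 2, 9]
15 → extends → [1, 2, 9, 15]
14 → replaces 15 → [1, 2, 9, 14]
13 → replaces 14 → [1, 2, 9, 13]
4 → replaces 9 → [1, 2, 4, 13]
6 → replaces 13 → [1, 2, 4, 6]
7 → extends → [1, 2, 4, 6, 7]
5 → replaces 6 → [1, 2, 4, 5, 7]
11 → extends → [1, 2, 4, 5, 7, 11]
3 → replaces 4 → [1, 2, 3, 5, 7, 11]
16 → extends → [1, 2, 3, 5, 7, 11, 16]
17 → extends → [1, 2, 3, 5, 7, 11, 16, 17]
12 → replaces 16 → [1, 2, 3, 5, 7, 11, 12, 17]
10 → replaces 11 → [1, 2, 3, 5, 7, 10, 12, 17]
8 → replaces 10 → [1, 2, 3, 5, 7, 8, 12, 17]
Longest strictly increasing subsequence has length 8, so deletions = 17 − 8 = 9.

9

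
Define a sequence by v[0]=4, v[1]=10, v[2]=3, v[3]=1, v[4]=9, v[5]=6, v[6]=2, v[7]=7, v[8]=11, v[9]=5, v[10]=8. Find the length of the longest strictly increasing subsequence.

Let dp[i] be the length of the longest such subsequence ending at index i:
i:      0  1  2  3  4  5  6  7  8  9 10
v[i]:   4 10  3  1  9  6  2  7 11  5  8
dp:     1  2  1  1  2  2  2  3  4  3  4
Maximum dp value is 4.

4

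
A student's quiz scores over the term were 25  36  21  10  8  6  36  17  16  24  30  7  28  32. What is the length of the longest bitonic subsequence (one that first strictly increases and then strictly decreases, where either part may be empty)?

6

inc[i] = longest strictly increasing subsequence ending at i; dec[i] = longest strictly decreasing subsequence starting at i:
i:      1  2  3  4  5  6  7  8  9 10 11 12 13 14
a[i]:  25 36 21 10  8  6 36 17 16 24 30  7 28 32
inc:    1  2  1  1  1  1  2  2  2  3  4  2  4  5
dec:    5  5  4  3  2  1  4  3  2  2  2  1  1  1
Best peak at i=2 (value 36): inc=2, dec=5, length 2+5−1 = 6.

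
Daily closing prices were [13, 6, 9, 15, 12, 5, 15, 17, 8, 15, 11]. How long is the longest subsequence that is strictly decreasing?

3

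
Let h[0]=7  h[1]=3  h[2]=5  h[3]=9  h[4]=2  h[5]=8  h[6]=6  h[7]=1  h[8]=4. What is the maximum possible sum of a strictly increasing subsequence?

Let S[i] be the best sum of a strictly increasing subsequence ending at i:
i:      0  1  2  3  4  5  6  7  8
h[i]:   7  3  5  9  2  8  6  1  4
S:      7  3  8 17  2 16 14  1  7
Maximum is 17 (e.g. 3 + 5 + 9).

17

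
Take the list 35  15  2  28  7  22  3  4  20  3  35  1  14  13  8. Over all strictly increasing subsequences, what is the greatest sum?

Let S[i] be the best sum of a strictly increasing subsequence ending at i:
i:      1  2  3  4  5  6  7  8  9 10 11 12 13 14 15
a[i]:  35 15  2 28  7 22  3  4 20  3 35  1 14 13  8
S:     35 15  2 43  9 37  5  9 35  5 78  1 23 22 17
Maximum is 78 (e.g. 15 + 28 + 35).

78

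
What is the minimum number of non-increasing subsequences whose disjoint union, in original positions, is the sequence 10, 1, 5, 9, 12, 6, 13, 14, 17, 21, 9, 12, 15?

Place each on the leftmost legal pile:
10 → new pile 1 (tops now [10])
1 → pile 1 (tops now [1])
5 → new pile 2 (tops now [1, 5])
9 → new pile 3 (tops now [1, 5, 9])
12 → new pile 4 (tops now [1, 5, 9, 12])
6 → pile 3 (tops now [1, 5, 6, 12])
13 → new pile 5 (tops now [1, 5, 6, 12, 13])
14 → new pile 6 (tops now [1, 5, 6, 12, 13, 14])
17 → new pile 7 (tops now [1, 5, 6, 12, 13, 14, 17])
21 → new pile 8 (tops now [1, 5, 6, 12, 13, 14, 17, 21])
9 → pile 4 (tops now [1, 5, 6, 9, 13, 14, 17, 21])
12 → pile 5 (tops now [1, 5, 6, 9, 12, 14, 17, 21])
15 → pile 7 (tops now [1, 5, 6, 9, 12, 14, 15, 21])
Eight piles.

8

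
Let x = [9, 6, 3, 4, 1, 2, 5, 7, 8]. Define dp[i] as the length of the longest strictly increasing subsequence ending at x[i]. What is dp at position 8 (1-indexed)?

dp[i] = 1 + max{dp[j] : j<i, x[j]<x[i]} (or 1 if no such j):
i:     1 2 3 4 5 6 7 8 9
x[i]:  9 6 3 4 1 2 5 7 8
dp:    1 1 1 2 1 2 3 4 5
At index 8 the value is 4.

4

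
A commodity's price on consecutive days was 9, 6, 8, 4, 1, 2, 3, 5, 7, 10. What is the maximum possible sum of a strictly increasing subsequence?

28

Let S[i] be the best sum of a strictly increasing subsequence ending at i:
i:      1  2  3  4  5  6  7  8  9 10
a[i]:   9  6  8  4  1  2  3  5  7 10
S:      9  6 14  4  1  3  6 11 18 28
Maximum is 28 (e.g. 1 + 2 + 3 + 5 + 7 + 10).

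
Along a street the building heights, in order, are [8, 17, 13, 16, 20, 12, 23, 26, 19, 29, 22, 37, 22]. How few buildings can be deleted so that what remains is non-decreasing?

Fewest deletions = n − (longest non-decreasing subsequence).
i:      1  2  3  4  5  6  7  8  9 10 11 12 13
a[i]:   8 17 13 16 20 12 23 26 19 29 22 37 22
dp:     1  2  2  3  4  2  5  6  4  7  5  8  6
max dp = 8, so deletions = 13 − 8 = 5.

5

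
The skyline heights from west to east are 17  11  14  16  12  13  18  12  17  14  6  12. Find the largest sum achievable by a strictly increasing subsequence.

59

Let S[i] be the best sum of a strictly increasing subsequence ending at i:
i:      1  2  3  4  5  6  7  8  9 10 11 12
a[i]:  17 11 14 16 12 13 18 12 17 14  6 12
S:     17 11 25 41 23 36 59 23 58 50  6 23
Maximum is 59 (e.g. 11 + 14 + 16 + 18).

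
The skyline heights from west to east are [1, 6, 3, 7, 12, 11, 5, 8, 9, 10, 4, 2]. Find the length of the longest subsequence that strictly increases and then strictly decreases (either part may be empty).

8

inc[i] = longest strictly increasing subsequence ending at i; dec[i] = longest strictly decreasing subsequence starting at i:
i:      1  2  3  4  5  6  7  8  9 10 11 12
a[i]:   1  6  3  7 12 11  5  8  9 10  4  2
inc:    1  2  2  3  4  4  3  4  5  6  3  2
dec:    1  4  2  4  5  4  3  3  3  3  2  1
Best peak at i=5 (value 12): inc=4, dec=5, length 4+5−1 = 8.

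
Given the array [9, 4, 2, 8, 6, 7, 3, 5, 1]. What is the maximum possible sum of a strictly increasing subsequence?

17

Let S[i] be the best sum of a strictly increasing subsequence ending at i:
i:      1  2  3  4  5  6  7  8  9
a[i]:   9  4  2  8  6  7  3  5  1
S:      9  4  2 12 10 17  5 10  1
Maximum is 17 (e.g. 4 + 6 + 7).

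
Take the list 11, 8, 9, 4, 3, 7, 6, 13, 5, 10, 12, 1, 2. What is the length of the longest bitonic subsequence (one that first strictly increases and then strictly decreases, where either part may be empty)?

6

inc[i] = longest strictly increasing subsequence ending at i; dec[i] = longest strictly decreasing subsequence starting at i:
i:      1  2  3  4  5  6  7  8  9 10 11 12 13
a[i]:  11  8  9  4  3  7  6 13  5 10 12  1  2
inc:    1  1  2  1  1  2  2  3  2  3  4  1  2
dec:    6  5  5  3  2  4  3  3  2  2  2  1  1
Best peak at i=1 (value 11): inc=1, dec=6, length 1+6−1 = 6.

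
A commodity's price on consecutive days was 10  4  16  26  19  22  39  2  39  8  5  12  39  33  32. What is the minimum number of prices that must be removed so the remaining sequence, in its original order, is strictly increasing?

10

Fewest deletions = n − (longest strictly increasing subsequence).
Patience tails:
10 → extends → [10]
4 → replaces 10 → [4]
16 → extends → [4, 16]
26 → extends → [4, 16, 26]
19 → replaces 26 → [4, 16, 19]
22 → extends → [4, 16, 19, 22]
39 → extends → [4, 16, 19, 22, 39]
2 → replaces 4 → [2, 16, 19, 22, 39]
39 → already a tail → [2, 16, 19, 22, 39]
8 → replaces 16 → [2, 8, 19, 22, 39]
5 → replaces 8 → [2, 5, 19, 22, 39]
12 → replaces 19 → [2, 5, 12, 22, 39]
39 → already a tail → [2, 5, 12, 22, 39]
33 → replaces 39 → [2, 5, 12, 22, 33]
32 → replaces 33 → [2, 5, 12, 22, 32]
Longest strictly increasing subsequence has length 5, so deletions = 15 − 5 = 10.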